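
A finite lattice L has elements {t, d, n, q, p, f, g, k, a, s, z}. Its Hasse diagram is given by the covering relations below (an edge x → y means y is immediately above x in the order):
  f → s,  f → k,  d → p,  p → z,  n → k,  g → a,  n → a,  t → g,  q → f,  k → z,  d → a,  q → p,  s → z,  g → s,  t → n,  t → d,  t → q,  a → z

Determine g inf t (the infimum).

Common lower bounds of {g, t}: t.
The greatest among these is t.

t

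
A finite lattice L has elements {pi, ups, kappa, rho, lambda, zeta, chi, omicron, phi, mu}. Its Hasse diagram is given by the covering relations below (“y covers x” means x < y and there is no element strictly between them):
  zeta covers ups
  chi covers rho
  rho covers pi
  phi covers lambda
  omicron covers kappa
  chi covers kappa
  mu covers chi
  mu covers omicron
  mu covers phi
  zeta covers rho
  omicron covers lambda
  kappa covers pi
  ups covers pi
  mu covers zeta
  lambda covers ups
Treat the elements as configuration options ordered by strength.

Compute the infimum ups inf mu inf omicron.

ups

Common lower bounds of {ups, mu, omicron}: pi, ups.
The greatest among these is ups.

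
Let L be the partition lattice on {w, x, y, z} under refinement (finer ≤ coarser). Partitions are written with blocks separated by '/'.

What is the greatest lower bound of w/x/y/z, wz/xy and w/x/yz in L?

w/x/y/z

The meet (common refinement) of w/x/y/z, wz/xy, w/x/yz intersects blocks pairwise, giving w/x/y/z.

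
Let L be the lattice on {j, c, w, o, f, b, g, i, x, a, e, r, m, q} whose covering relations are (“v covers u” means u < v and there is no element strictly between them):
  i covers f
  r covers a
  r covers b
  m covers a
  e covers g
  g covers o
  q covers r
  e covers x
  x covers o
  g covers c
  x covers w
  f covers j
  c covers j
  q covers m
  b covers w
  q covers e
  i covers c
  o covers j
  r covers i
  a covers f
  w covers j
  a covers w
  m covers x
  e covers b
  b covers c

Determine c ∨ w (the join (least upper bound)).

b

Common upper bounds of {c, w}: b, e, q, r.
The least among these is b.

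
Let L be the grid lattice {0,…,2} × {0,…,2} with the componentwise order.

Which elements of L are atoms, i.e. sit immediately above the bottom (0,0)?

(0,1), (1,0)

The atoms are exactly the elements that cover (0,0): (0,1), (1,0).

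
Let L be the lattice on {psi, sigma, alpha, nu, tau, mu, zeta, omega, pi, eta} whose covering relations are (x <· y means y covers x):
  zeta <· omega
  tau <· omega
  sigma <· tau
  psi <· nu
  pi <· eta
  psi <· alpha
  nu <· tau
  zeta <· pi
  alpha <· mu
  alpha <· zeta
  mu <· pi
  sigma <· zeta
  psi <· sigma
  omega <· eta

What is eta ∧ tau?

Common lower bounds of {eta, tau}: nu, psi, sigma, tau.
The greatest among these is tau.

tau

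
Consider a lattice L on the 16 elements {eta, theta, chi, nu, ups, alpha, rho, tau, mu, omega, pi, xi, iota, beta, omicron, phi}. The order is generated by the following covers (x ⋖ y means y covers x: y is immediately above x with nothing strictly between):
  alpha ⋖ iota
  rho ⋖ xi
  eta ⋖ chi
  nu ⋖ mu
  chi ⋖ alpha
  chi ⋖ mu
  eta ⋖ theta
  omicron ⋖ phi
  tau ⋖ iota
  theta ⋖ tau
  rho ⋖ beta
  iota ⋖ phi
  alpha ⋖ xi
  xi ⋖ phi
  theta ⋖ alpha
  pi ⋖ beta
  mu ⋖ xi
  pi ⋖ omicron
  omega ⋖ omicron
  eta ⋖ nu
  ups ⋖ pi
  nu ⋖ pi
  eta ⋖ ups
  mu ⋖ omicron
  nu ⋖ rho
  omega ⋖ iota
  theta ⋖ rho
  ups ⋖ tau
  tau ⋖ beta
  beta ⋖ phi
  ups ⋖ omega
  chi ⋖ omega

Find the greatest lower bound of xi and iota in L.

Common lower bounds of {xi, iota}: alpha, chi, eta, theta.
The greatest among these is alpha.

alpha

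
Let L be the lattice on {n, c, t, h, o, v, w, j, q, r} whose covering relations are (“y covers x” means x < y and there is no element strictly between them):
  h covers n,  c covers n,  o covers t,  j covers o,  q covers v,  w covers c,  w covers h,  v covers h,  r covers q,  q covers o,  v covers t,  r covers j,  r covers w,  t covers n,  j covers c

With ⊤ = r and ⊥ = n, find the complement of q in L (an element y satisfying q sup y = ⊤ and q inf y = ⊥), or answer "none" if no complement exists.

c

Need y with q ∨ y = r and q ∧ y = n.
Checking each element gives: c.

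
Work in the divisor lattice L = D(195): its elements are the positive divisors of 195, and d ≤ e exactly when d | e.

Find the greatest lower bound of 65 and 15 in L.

Common lower bounds of {65, 15}: 1, 5.
The greatest among these is 5.

5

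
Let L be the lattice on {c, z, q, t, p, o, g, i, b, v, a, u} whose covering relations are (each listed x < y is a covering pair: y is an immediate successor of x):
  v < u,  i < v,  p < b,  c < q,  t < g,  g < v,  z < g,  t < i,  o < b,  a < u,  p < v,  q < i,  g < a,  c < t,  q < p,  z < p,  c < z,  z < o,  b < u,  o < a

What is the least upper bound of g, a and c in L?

a

Common upper bounds of {g, a, c}: a, u.
The least among these is a.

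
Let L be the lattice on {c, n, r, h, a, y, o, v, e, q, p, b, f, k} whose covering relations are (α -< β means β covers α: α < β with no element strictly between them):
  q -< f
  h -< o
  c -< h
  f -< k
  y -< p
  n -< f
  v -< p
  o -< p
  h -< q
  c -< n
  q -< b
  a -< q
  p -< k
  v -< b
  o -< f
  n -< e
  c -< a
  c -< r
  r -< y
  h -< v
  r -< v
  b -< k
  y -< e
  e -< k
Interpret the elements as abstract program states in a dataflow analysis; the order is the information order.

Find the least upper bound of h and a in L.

q

Common upper bounds of {h, a}: b, f, k, q.
The least among these is q.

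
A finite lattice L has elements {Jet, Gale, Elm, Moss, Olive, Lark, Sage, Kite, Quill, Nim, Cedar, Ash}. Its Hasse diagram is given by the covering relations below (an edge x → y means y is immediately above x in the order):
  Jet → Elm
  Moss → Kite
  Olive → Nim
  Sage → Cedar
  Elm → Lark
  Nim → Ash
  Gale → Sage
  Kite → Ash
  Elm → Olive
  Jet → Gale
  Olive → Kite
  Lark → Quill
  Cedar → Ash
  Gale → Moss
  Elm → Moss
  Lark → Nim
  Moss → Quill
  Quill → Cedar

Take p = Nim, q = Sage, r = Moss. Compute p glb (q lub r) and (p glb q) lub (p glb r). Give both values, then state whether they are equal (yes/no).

q lub r = Cedar, so p glb (q lub r) = Nim glb Cedar = Lark.
p glb q = Jet and p glb r = Elm, so (p glb q) lub (p glb r) = Jet lub Elm = Elm.
Equal: no.

Lark; Elm; no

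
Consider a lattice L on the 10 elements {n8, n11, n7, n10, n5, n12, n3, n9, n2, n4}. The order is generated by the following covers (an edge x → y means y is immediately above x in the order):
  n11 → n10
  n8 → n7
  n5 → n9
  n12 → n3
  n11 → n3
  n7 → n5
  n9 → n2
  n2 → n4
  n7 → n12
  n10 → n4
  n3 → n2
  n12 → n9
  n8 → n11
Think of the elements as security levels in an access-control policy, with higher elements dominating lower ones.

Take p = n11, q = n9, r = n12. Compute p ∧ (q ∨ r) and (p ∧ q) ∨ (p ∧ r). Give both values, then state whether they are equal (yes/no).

q ∨ r = n9, so p ∧ (q ∨ r) = n11 ∧ n9 = n8.
p ∧ q = n8 and p ∧ r = n8, so (p ∧ q) ∨ (p ∧ r) = n8 ∨ n8 = n8.
Equal: yes.

n8; n8; yes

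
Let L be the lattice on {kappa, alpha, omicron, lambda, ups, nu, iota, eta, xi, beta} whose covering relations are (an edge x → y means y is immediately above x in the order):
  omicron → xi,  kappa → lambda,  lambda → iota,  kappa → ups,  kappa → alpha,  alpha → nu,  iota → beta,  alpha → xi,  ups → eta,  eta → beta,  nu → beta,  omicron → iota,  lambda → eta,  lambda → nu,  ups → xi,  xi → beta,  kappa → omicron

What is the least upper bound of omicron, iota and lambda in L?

Common upper bounds of {omicron, iota, lambda}: beta, iota.
The least among these is iota.

iota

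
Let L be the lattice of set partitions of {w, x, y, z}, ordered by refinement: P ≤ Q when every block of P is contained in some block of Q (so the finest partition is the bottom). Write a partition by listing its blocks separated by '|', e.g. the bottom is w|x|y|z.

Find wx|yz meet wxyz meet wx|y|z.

The meet (common refinement) of wx|yz, wxyz, wx|y|z intersects blocks pairwise, giving wx|y|z.

wx|y|z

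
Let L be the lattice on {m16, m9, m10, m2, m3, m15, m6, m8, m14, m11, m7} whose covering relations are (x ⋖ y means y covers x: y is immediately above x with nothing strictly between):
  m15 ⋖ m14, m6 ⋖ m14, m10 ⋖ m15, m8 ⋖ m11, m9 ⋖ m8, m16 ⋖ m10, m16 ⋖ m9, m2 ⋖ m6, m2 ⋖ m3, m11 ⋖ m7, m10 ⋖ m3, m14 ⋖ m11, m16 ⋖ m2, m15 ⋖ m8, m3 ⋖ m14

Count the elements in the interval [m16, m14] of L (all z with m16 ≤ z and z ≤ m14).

The interval [m16, m14] = {m10, m14, m15, m16, m2, m3, m6}, which has 7 elements.

7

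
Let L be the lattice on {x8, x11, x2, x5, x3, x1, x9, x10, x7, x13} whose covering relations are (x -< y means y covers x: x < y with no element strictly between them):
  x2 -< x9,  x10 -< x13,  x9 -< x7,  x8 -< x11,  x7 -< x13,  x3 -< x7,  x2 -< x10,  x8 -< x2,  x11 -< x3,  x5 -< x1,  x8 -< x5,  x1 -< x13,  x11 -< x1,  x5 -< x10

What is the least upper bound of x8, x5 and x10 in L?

x10

Common upper bounds of {x8, x5, x10}: x10, x13.
The least among these is x10.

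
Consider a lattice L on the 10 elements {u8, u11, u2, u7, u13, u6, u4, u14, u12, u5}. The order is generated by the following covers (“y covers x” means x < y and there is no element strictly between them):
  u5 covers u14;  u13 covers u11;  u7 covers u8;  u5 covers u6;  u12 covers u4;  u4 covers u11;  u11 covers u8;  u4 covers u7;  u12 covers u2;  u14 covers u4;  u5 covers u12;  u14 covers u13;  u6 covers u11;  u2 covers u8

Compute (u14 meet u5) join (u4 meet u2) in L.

u14

u14 ∧ u5 = u14
u4 ∧ u2 = u8
u14 ∨ u8 = u14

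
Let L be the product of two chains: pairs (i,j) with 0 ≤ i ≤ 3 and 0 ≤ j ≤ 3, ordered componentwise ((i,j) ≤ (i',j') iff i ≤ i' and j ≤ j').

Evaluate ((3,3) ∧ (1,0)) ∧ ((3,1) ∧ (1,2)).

(1,0)

(3,3) ∧ (1,0) = (1,0)
(3,1) ∧ (1,2) = (1,1)
(1,0) ∧ (1,1) = (1,0)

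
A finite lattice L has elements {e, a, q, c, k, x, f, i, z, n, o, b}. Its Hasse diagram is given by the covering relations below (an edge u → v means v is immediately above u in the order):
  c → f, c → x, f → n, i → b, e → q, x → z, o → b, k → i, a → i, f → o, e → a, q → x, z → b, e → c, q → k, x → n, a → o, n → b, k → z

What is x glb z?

x

Common lower bounds of {x, z}: c, e, q, x.
The greatest among these is x.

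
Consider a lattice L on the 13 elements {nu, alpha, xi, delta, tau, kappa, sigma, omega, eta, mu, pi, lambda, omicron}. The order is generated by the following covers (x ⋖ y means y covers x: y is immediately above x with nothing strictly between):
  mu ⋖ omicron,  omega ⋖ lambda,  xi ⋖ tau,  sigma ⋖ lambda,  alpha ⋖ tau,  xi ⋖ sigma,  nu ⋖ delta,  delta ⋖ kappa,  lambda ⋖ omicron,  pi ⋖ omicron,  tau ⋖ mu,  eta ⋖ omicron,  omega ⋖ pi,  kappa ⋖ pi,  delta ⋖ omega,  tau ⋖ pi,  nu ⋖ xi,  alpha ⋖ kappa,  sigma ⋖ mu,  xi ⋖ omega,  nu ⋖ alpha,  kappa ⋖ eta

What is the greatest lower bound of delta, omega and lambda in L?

Common lower bounds of {delta, omega, lambda}: delta, nu.
The greatest among these is delta.

delta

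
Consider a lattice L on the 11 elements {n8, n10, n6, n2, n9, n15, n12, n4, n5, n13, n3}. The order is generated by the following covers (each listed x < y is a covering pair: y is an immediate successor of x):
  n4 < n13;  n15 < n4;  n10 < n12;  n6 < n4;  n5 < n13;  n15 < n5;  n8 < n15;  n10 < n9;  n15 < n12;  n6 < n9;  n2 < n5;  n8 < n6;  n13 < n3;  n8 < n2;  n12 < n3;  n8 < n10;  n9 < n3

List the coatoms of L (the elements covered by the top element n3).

The coatoms are exactly the elements covered by n3: n12, n13, n9.

n12, n13, n9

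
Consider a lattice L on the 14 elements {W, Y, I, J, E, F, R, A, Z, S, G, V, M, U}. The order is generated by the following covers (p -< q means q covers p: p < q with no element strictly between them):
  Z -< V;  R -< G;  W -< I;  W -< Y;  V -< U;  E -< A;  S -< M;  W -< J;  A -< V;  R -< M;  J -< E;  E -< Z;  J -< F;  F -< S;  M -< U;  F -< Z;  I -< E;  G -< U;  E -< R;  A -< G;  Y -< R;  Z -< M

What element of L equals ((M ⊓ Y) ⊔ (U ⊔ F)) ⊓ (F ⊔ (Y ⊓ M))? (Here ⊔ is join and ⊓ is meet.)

M ∧ Y = Y
U ∨ F = U
Y ∨ U = U
Y ∧ M = Y
F ∨ Y = M
U ∧ M = M

M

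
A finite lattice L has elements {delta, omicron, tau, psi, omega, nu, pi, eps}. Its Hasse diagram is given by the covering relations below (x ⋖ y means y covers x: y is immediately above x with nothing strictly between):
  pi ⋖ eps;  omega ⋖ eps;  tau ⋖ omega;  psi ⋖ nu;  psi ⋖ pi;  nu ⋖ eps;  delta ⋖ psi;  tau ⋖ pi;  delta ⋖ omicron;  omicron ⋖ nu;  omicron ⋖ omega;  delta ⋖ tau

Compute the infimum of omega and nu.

Common lower bounds of {omega, nu}: delta, omicron.
The greatest among these is omicron.

omicron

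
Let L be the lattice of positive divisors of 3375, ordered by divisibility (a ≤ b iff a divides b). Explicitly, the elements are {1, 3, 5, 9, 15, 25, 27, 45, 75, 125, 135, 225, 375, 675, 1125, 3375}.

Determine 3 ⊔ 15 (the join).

In the divisibility order, the join is the least common multiple: lcm(3, 15) = 15.

15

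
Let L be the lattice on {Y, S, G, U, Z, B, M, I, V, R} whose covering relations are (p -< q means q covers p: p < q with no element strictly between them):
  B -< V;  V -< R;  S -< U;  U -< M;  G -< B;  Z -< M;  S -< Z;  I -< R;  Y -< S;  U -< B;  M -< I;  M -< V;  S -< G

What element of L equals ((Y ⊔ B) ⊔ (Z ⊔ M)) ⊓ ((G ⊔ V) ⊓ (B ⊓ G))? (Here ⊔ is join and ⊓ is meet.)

Y ∨ B = B
Z ∨ M = M
B ∨ M = V
G ∨ V = V
B ∧ G = G
V ∧ G = G
V ∧ G = G

G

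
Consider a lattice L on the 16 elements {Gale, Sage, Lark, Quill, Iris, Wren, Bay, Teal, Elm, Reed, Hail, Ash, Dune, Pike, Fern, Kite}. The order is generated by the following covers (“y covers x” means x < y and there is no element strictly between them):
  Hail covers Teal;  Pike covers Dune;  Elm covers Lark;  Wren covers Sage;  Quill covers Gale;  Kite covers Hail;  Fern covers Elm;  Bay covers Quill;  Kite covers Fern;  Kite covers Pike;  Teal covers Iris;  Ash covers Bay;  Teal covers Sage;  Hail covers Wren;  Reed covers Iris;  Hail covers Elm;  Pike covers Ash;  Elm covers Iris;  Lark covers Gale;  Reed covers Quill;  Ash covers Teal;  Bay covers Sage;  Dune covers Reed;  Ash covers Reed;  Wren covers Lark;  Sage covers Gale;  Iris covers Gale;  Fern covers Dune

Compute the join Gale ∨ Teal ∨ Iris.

Common upper bounds of {Gale, Teal, Iris}: Ash, Hail, Kite, Pike, Teal.
The least among these is Teal.

Teal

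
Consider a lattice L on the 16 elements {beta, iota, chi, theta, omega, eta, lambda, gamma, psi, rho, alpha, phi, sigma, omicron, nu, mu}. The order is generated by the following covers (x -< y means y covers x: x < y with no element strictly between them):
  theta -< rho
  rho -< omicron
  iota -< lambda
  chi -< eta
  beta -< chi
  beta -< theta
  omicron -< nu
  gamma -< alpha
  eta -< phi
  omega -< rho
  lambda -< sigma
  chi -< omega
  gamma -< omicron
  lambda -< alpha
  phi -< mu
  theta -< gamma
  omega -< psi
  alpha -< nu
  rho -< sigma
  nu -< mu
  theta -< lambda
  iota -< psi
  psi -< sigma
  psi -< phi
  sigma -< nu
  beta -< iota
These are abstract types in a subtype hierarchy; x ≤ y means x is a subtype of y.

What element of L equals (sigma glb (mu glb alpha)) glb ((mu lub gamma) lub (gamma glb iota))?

lambda

mu ∧ alpha = alpha
sigma ∧ alpha = lambda
mu ∨ gamma = mu
gamma ∧ iota = beta
mu ∨ beta = mu
lambda ∧ mu = lambda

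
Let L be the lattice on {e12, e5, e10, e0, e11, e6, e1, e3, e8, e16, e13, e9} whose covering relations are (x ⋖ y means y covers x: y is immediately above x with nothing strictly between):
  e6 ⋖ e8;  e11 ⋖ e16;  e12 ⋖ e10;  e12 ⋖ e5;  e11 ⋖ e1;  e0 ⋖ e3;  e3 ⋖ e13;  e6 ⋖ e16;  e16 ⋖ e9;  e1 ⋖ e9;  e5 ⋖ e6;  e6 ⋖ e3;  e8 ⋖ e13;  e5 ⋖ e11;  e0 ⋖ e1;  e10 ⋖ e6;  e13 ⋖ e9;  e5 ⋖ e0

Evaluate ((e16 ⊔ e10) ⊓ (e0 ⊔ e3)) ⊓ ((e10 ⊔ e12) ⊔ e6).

e6

e16 ∨ e10 = e16
e0 ∨ e3 = e3
e16 ∧ e3 = e6
e10 ∨ e12 = e10
e10 ∨ e6 = e6
e6 ∧ e6 = e6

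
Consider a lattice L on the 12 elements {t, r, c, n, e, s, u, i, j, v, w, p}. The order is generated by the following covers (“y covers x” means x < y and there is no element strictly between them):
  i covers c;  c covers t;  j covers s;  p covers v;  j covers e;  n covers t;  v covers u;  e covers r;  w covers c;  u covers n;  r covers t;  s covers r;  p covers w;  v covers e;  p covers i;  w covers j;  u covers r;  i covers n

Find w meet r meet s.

r

Common lower bounds of {w, r, s}: r, t.
The greatest among these is r.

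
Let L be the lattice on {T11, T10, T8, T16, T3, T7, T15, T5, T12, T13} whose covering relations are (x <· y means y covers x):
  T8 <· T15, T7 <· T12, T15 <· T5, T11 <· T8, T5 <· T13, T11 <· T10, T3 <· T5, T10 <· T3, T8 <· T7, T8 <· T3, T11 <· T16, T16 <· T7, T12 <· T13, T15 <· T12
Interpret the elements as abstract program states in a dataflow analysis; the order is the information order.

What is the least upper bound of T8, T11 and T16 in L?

Common upper bounds of {T8, T11, T16}: T12, T13, T7.
The least among these is T7.

T7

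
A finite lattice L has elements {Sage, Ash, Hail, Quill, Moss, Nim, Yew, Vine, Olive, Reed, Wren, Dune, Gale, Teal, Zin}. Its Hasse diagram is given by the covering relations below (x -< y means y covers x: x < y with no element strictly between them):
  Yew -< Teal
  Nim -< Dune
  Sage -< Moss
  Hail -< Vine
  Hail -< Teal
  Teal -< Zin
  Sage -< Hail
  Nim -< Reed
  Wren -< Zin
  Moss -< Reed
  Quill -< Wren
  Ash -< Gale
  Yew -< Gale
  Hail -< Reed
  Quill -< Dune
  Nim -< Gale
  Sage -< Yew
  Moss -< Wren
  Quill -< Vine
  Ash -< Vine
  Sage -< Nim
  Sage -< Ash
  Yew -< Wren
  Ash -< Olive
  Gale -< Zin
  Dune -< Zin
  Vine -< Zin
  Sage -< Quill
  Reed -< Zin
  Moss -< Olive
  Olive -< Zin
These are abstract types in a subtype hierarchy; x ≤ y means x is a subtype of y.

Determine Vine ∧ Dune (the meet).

Common lower bounds of {Vine, Dune}: Quill, Sage.
The greatest among these is Quill.

Quill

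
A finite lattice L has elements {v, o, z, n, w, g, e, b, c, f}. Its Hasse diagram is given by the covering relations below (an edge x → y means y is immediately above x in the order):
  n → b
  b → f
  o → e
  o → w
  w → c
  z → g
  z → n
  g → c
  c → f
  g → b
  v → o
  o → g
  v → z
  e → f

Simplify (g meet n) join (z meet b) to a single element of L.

z

g ∧ n = z
z ∧ b = z
z ∨ z = z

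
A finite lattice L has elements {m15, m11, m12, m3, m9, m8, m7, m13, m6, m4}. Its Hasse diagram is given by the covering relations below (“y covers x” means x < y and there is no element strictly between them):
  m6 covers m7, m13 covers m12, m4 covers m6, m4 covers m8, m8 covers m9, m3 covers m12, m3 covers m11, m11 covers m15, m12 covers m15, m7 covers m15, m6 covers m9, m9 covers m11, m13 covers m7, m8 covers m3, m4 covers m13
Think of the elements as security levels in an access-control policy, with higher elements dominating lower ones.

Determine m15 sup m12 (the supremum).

Common upper bounds of {m15, m12}: m12, m13, m3, m4, m8.
The least among these is m12.

m12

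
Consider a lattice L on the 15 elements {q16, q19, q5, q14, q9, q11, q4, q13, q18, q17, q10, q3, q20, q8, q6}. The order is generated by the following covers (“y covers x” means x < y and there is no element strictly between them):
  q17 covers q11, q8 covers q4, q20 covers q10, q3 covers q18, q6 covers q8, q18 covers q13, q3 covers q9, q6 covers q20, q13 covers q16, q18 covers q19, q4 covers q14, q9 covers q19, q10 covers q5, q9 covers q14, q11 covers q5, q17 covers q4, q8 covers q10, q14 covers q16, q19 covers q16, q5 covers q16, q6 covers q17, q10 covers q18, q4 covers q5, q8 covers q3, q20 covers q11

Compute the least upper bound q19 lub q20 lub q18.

q20

Common upper bounds of {q19, q20, q18}: q20, q6.
The least among these is q20.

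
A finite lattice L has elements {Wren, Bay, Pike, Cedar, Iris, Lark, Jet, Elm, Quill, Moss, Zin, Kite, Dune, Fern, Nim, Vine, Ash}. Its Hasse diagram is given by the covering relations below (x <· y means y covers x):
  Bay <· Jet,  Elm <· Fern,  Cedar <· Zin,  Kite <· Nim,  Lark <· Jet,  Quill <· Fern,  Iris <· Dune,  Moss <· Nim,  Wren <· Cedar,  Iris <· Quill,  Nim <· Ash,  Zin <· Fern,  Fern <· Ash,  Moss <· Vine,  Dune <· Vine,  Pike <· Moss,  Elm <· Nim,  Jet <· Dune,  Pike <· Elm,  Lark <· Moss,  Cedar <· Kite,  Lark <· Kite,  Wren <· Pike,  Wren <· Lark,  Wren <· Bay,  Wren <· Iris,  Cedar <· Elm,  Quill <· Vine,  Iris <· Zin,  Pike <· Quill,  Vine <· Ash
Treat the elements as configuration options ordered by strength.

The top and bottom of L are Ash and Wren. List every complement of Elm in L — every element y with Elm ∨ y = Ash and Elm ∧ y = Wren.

Need y with Elm ∨ y = Ash and Elm ∧ y = Wren.
Checking each element gives: Bay, Dune, Jet.

Bay, Dune, Jet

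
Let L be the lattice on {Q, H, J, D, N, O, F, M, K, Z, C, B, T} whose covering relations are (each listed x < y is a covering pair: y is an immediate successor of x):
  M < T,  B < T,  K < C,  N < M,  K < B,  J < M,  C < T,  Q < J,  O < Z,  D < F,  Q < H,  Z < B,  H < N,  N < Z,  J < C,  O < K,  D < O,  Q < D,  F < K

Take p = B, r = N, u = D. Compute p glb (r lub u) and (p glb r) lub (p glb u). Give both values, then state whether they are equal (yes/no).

Z; Z; yes

r lub u = Z, so p glb (r lub u) = B glb Z = Z.
p glb r = N and p glb u = D, so (p glb r) lub (p glb u) = N lub D = Z.
Equal: yes.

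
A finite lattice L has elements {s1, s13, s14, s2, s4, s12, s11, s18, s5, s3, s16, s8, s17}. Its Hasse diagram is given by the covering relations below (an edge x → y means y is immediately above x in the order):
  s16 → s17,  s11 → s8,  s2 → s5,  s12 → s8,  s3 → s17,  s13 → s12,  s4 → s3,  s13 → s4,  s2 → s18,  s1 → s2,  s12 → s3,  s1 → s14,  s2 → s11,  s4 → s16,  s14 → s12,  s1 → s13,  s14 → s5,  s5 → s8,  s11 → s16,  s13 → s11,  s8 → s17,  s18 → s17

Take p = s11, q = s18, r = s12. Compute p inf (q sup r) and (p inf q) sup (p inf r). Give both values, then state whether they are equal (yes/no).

q sup r = s17, so p inf (q sup r) = s11 inf s17 = s11.
p inf q = s2 and p inf r = s13, so (p inf q) sup (p inf r) = s2 sup s13 = s11.
Equal: yes.

s11; s11; yes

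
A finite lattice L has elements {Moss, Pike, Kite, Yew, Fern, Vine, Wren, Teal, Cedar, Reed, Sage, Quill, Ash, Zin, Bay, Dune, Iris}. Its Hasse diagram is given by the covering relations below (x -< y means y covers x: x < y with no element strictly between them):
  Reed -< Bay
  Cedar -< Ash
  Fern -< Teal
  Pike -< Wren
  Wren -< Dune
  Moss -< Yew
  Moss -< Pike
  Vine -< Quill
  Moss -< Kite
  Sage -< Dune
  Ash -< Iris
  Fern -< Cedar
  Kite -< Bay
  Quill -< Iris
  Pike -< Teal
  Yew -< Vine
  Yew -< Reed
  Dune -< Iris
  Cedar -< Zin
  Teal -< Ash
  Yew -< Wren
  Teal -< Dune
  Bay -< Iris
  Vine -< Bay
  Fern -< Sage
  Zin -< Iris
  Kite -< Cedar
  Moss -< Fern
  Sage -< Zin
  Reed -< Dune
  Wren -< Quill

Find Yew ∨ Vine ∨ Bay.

Common upper bounds of {Yew, Vine, Bay}: Bay, Iris.
The least among these is Bay.

Bay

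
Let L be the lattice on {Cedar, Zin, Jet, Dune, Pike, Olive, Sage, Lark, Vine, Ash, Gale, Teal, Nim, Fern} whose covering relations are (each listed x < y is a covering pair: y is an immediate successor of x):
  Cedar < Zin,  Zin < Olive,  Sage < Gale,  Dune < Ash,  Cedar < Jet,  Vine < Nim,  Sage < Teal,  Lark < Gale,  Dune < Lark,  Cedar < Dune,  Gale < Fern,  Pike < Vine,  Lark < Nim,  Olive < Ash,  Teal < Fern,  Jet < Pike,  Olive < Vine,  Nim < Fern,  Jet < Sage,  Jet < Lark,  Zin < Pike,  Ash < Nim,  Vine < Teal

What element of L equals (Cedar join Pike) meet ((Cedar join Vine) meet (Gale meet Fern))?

Cedar ∨ Pike = Pike
Cedar ∨ Vine = Vine
Gale ∧ Fern = Gale
Vine ∧ Gale = Jet
Pike ∧ Jet = Jet

Jet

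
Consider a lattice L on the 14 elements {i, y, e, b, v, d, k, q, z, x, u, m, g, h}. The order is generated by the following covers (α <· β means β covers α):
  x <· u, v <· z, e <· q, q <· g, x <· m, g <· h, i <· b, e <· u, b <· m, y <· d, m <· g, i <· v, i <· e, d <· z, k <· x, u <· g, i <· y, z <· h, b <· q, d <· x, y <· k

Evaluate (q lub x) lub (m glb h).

q ∨ x = g
m ∧ h = m
g ∨ m = g

g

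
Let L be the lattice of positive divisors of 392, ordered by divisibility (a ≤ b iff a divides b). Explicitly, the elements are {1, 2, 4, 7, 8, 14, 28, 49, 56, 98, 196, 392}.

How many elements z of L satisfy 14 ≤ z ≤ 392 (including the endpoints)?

6

The interval [14, 392] = {14, 196, 28, 392, 56, 98}, which has 6 elements.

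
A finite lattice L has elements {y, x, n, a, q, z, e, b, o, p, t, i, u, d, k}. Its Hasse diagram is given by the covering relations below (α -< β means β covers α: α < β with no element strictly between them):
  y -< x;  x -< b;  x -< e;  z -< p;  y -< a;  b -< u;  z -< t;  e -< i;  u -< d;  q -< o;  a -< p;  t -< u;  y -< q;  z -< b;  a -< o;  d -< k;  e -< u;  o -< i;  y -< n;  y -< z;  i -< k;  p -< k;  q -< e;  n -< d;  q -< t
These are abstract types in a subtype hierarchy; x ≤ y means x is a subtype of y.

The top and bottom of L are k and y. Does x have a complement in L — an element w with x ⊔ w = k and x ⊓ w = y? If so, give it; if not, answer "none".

p

Need w with x ∨ w = k and x ∧ w = y.
Checking each element gives: p.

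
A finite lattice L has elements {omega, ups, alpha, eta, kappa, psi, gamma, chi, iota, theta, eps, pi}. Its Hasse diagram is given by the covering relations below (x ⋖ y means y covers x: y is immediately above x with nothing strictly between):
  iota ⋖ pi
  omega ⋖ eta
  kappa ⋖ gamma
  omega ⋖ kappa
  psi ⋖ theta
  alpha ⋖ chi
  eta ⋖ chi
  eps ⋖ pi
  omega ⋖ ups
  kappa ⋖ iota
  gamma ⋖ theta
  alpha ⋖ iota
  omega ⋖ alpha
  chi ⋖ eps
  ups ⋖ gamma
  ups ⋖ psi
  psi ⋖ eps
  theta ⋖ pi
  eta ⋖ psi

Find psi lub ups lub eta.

Common upper bounds of {psi, ups, eta}: eps, pi, psi, theta.
The least among these is psi.

psi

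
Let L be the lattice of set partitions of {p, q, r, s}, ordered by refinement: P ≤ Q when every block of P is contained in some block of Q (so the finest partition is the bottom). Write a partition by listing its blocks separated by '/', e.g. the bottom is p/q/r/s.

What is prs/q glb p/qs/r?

The meet (common refinement) of prs/q and p/qs/r intersects blocks pairwise, giving p/q/r/s.

p/q/r/s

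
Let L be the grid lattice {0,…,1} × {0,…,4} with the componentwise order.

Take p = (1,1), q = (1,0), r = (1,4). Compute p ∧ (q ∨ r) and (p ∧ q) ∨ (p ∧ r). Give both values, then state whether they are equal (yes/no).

q ∨ r = (1,4), so p ∧ (q ∨ r) = (1,1) ∧ (1,4) = (1,1).
p ∧ q = (1,0) and p ∧ r = (1,1), so (p ∧ q) ∨ (p ∧ r) = (1,0) ∨ (1,1) = (1,1).
Equal: yes.

(1,1); (1,1); yes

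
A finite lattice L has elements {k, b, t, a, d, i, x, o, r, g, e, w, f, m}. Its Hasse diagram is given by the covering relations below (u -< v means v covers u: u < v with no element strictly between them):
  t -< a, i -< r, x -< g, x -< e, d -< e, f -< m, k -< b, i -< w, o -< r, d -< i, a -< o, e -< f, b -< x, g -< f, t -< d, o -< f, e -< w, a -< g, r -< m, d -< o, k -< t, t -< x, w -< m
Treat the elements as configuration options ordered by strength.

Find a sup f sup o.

Common upper bounds of {a, f, o}: f, m.
The least among these is f.

f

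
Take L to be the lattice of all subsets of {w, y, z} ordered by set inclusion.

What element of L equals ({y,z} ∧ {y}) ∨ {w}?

{w,y}

{y,z} ∧ {y} = {y}
{y} ∨ {w} = {w,y}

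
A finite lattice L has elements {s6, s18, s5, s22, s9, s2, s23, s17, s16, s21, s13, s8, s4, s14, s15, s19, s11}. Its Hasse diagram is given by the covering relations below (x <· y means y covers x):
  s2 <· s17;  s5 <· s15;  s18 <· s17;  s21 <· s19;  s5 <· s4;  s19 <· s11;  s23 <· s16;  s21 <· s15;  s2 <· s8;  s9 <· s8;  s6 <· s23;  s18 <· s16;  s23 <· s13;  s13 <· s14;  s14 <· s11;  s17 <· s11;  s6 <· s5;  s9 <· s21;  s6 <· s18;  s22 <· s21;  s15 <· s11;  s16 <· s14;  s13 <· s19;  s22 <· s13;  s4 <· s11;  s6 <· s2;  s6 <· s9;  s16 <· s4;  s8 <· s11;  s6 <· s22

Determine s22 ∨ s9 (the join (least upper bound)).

s21

Common upper bounds of {s22, s9}: s11, s15, s19, s21.
The least among these is s21.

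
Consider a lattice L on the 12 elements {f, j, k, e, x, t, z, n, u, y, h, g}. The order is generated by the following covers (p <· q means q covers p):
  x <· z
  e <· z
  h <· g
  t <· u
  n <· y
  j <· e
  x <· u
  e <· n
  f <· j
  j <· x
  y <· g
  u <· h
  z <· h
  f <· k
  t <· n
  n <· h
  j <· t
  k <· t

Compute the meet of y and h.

n

Common lower bounds of {y, h}: e, f, j, k, n, t.
The greatest among these is n.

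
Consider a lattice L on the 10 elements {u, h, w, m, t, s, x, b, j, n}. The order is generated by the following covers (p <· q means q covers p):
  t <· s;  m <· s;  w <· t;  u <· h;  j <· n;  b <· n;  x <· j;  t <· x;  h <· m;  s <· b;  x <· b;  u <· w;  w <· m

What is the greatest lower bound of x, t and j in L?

Common lower bounds of {x, t, j}: t, u, w.
The greatest among these is t.

t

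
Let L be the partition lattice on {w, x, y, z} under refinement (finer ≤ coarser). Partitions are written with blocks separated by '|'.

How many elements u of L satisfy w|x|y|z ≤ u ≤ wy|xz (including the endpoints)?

The interval [w|x|y|z, wy|xz] = {wy|xz, wy|x|z, w|xz|y, w|x|y|z}, which has 4 elements.

4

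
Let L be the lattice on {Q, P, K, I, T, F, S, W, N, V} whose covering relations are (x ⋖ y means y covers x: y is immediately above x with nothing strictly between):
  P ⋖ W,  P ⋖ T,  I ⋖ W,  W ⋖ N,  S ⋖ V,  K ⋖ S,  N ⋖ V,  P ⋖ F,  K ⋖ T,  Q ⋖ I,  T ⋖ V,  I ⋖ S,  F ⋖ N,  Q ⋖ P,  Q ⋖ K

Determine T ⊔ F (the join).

V

Common upper bounds of {T, F}: V.
The least among these is V.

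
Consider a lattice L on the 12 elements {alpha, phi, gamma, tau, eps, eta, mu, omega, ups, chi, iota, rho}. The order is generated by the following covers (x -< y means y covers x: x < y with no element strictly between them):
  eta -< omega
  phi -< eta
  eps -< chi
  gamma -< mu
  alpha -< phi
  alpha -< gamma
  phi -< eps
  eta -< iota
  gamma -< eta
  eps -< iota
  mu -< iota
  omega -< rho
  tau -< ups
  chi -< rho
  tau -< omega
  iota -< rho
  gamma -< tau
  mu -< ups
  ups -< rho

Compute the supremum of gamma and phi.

Common upper bounds of {gamma, phi}: eta, iota, omega, rho.
The least among these is eta.

eta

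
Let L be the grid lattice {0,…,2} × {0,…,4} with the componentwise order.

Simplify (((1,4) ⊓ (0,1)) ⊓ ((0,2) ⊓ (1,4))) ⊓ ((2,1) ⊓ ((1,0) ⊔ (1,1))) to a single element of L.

(1,4) ∧ (0,1) = (0,1)
(0,2) ∧ (1,4) = (0,2)
(0,1) ∧ (0,2) = (0,1)
(1,0) ∨ (1,1) = (1,1)
(2,1) ∧ (1,1) = (1,1)
(0,1) ∧ (1,1) = (0,1)

(0,1)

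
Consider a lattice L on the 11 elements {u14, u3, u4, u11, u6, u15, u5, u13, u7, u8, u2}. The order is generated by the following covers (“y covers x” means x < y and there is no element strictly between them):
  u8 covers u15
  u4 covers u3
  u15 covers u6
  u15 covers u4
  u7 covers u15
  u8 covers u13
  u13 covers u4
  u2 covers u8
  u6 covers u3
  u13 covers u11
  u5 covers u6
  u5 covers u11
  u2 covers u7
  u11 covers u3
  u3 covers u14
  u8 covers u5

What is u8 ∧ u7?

u15

Common lower bounds of {u8, u7}: u14, u15, u3, u4, u6.
The greatest among these is u15.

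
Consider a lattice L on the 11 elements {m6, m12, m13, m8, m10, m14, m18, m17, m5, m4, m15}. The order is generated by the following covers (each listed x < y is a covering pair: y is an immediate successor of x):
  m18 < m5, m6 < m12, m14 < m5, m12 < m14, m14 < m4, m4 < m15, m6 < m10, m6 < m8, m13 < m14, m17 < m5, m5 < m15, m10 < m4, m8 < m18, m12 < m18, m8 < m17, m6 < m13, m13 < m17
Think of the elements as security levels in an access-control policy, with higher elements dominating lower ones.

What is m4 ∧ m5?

Common lower bounds of {m4, m5}: m12, m13, m14, m6.
The greatest among these is m14.

m14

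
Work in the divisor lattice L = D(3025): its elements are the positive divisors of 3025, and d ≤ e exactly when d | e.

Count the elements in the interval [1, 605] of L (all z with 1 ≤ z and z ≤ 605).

6

The interval [1, 605] = {1, 11, 121, 5, 55, 605}, which has 6 elements.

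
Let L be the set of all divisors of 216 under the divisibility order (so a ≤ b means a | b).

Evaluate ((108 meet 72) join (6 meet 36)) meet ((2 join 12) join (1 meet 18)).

108 ∧ 72 = 36
6 ∧ 36 = 6
36 ∨ 6 = 36
2 ∨ 12 = 12
1 ∧ 18 = 1
12 ∨ 1 = 12
36 ∧ 12 = 12

12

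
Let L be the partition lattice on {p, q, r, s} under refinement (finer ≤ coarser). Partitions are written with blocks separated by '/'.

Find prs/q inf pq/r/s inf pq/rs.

p/q/r/s

Common lower bounds of {prs/q, pq/r/s, pq/rs}: p/q/r/s.
The greatest among these is p/q/r/s.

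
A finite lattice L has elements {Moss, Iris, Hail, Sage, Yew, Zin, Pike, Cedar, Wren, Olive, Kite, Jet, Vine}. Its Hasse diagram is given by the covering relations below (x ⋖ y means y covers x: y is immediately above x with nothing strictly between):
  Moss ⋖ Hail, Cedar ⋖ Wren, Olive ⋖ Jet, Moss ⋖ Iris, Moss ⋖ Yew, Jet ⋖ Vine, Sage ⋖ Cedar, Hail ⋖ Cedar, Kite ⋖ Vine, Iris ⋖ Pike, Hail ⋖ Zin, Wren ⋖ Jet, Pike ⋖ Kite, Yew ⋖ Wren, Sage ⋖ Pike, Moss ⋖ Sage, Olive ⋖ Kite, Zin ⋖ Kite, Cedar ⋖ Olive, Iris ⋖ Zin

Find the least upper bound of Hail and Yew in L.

Wren

Common upper bounds of {Hail, Yew}: Jet, Vine, Wren.
The least among these is Wren.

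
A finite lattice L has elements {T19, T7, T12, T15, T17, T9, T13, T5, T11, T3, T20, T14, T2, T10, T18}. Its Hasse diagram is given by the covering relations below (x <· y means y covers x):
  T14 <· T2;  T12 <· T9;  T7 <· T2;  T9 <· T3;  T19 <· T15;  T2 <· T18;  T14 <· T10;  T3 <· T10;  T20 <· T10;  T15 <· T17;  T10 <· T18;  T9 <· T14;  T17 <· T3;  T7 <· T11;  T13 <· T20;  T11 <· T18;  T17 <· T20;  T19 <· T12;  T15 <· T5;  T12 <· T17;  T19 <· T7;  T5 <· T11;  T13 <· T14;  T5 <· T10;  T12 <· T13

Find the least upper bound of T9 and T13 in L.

Common upper bounds of {T9, T13}: T10, T14, T18, T2.
The least among these is T14.

T14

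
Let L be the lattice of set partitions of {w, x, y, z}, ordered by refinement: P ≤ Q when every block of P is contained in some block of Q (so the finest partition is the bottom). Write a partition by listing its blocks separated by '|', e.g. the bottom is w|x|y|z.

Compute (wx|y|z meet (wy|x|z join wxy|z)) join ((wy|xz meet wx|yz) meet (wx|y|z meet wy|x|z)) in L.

wy|x|z ∨ wxy|z = wxy|z
wx|y|z ∧ wxy|z = wx|y|z
wy|xz ∧ wx|yz = w|x|y|z
wx|y|z ∧ wy|x|z = w|x|y|z
w|x|y|z ∧ w|x|y|z = w|x|y|z
wx|y|z ∨ w|x|y|z = wx|y|z

wx|y|z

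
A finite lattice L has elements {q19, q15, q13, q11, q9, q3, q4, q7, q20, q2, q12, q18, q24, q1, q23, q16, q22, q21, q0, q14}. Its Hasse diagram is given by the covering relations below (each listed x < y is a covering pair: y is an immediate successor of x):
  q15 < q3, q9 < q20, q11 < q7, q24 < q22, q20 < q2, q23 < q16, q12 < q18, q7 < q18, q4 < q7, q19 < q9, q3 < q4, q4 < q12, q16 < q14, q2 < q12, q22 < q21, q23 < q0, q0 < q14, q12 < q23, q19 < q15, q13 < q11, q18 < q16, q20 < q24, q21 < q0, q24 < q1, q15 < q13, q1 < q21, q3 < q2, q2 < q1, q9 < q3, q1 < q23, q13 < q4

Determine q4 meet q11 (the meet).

Common lower bounds of {q4, q11}: q13, q15, q19.
The greatest among these is q13.

q13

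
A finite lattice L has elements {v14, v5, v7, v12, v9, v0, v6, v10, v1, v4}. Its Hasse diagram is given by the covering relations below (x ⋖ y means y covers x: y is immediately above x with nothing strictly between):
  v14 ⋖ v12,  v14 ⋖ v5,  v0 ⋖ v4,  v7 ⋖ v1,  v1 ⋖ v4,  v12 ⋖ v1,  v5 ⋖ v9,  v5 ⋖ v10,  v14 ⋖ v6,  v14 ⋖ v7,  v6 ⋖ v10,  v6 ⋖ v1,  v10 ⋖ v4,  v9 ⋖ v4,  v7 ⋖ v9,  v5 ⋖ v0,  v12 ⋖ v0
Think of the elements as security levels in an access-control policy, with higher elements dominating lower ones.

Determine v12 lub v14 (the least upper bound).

v12

Common upper bounds of {v12, v14}: v0, v1, v12, v4.
The least among these is v12.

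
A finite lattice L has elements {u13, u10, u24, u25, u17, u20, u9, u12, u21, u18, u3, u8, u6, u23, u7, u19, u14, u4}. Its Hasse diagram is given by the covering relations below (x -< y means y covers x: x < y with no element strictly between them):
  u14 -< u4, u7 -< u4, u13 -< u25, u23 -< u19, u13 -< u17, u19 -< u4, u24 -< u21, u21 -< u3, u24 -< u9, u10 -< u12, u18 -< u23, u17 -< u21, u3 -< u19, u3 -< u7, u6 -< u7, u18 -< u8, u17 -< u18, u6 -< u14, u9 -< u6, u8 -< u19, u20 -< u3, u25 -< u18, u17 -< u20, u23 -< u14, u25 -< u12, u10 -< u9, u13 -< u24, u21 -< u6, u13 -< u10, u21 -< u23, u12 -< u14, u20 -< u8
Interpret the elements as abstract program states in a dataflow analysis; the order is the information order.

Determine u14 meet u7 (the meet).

Common lower bounds of {u14, u7}: u10, u13, u17, u21, u24, u6, u9.
The greatest among these is u6.

u6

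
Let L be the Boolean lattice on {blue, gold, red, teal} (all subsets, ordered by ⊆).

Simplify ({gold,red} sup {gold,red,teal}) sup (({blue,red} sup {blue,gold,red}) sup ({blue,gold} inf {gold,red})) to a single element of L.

{blue,gold,red,teal}

{gold,red} ∨ {gold,red,teal} = {gold,red,teal}
{blue,red} ∨ {blue,gold,red} = {blue,gold,red}
{blue,gold} ∧ {gold,red} = {gold}
{blue,gold,red} ∨ {gold} = {blue,gold,red}
{gold,red,teal} ∨ {blue,gold,red} = {blue,gold,red,teal}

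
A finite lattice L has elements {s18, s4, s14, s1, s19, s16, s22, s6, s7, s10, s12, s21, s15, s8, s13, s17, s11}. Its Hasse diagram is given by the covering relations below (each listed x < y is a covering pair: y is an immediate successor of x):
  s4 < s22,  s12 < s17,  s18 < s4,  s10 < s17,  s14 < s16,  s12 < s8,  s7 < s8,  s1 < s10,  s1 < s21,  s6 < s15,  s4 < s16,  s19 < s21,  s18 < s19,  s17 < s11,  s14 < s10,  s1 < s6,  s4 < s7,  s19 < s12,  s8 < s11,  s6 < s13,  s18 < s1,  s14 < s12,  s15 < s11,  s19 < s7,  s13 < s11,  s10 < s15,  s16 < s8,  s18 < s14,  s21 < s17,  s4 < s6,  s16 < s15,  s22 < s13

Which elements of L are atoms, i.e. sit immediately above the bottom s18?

The atoms are exactly the elements that cover s18: s1, s14, s19, s4.

s1, s14, s19, s4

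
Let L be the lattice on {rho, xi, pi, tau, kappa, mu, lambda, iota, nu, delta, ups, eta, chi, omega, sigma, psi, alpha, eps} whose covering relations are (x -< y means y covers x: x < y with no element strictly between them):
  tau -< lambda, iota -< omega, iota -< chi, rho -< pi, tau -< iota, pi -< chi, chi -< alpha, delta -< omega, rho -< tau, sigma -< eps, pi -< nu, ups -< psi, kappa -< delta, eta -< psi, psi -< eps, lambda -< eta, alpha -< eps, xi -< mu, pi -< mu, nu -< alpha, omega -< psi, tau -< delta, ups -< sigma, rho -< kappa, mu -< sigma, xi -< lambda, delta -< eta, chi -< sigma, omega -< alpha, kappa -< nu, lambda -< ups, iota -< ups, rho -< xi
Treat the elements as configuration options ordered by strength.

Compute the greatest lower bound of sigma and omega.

Common lower bounds of {sigma, omega}: iota, rho, tau.
The greatest among these is iota.

iota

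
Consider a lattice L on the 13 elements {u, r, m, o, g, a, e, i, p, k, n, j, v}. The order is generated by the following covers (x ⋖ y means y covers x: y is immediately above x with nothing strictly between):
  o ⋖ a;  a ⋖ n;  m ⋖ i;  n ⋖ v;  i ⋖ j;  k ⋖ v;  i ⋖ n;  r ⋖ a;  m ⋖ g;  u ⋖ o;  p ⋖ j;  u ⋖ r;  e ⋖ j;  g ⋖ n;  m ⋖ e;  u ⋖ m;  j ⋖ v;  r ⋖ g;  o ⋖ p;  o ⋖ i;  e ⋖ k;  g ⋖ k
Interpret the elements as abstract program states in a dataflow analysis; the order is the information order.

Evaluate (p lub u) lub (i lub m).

j

p ∨ u = p
i ∨ m = i
p ∨ i = j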